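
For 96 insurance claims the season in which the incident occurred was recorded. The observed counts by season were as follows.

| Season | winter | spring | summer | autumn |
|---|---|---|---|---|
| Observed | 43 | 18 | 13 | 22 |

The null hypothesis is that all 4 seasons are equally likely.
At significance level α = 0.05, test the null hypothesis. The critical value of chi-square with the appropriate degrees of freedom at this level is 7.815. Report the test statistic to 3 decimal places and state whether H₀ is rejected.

21.750; reject

Expected count for each of the 4 categories: 96/4 = 24.
cat         O        E   (O−E)²/E
winter     43       24    15.0417
spring     18       24     1.5000
summer     13       24     5.0417
autumn     22       24     0.1667
Sum = 21.750
df = 3. Since 21.750 > 7.815, we reject H₀.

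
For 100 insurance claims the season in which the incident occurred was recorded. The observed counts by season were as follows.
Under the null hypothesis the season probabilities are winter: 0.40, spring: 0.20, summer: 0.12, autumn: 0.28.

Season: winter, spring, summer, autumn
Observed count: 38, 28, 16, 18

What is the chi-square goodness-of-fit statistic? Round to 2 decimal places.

8.20

Expected counts E_i = n·p_i: 100×0.40 = 40, 100×0.20 = 20, 100×0.12 = 12, 100×0.28 = 28.
χ² = (38−40)²/40 + (28−20)²/20 + (16−12)²/12 + (18−28)²/28
   = 0.100 + 3.200 + 1.333 + 3.571
Sum = 8.20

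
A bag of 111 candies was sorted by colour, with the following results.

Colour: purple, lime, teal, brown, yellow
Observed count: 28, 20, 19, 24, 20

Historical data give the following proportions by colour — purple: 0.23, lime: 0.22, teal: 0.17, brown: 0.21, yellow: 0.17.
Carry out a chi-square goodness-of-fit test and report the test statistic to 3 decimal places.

Expected counts E_i = n·p_i: 111×0.23 = 25.53, 111×0.22 = 24.42, 111×0.17 = 18.87, 111×0.21 = 23.31, 111×0.17 = 18.87.
cat         O        E   (O−E)²/E
purple     28    25.53     0.2390
lime       20    24.42     0.8000
teal       19    18.87     0.0009
brown      24    23.31     0.0204
yellow     20    18.87     0.0677
Sum = 1.128

1.128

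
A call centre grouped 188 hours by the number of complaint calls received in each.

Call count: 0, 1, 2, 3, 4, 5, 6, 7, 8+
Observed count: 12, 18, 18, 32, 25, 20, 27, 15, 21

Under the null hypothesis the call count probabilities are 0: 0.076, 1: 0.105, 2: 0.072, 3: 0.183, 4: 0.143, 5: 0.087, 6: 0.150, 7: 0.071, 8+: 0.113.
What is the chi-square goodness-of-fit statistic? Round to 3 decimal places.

3.362

Expected counts E_i = n·p_i: 188×0.076 = 14.288, 188×0.105 = 19.74, 188×0.072 = 13.536, 188×0.183 = 34.404, 188×0.143 = 26.884, 188×0.087 = 16.356, 188×0.150 = 28.2, 188×0.071 = 13.348, 188×0.113 = 21.244.
0: (12 − 14.288)²/14.288 = 5.234944/14.288 = 0.3664
1: (18 − 19.74)²/19.74 = 3.0276/19.74 = 0.1534
2: (18 − 13.536)²/13.536 = 19.927296/13.536 = 1.4722
3: (32 − 34.404)²/34.404 = 5.779216/34.404 = 0.1680
4: (25 − 26.884)²/26.884 = 3.549456/26.884 = 0.1320
5: (20 − 16.356)²/16.356 = 13.278736/16.356 = 0.8119
6: (27 − 28.2)²/28.2 = 1.44/28.2 = 0.0511
7: (15 − 13.348)²/13.348 = 2.729104/13.348 = 0.2045
8+: (21 − 21.244)²/21.244 = 0.059536/21.244 = 0.0028
Sum = 3.362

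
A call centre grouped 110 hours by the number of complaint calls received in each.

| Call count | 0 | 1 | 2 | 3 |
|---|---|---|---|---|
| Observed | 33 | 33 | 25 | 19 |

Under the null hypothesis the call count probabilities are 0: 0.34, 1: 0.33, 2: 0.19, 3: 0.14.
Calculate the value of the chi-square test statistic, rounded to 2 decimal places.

2.46

Expected counts E_i = n·p_i: 110×0.34 = 37.4, 110×0.33 = 36.3, 110×0.19 = 20.9, 110×0.14 = 15.4.
cat         O        E   (O−E)²/E
0          33     37.4      0.518
1          33     36.3      0.300
2          25     20.9      0.804
3          19     15.4      0.842
Sum = 2.46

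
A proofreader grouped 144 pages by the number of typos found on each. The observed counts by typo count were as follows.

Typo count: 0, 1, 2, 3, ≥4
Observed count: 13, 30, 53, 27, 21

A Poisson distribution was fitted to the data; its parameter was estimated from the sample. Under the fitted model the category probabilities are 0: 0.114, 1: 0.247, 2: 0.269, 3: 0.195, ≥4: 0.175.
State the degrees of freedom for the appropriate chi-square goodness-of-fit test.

There are k = 5 categories and 1 parameter estimated from the data, so df = 5 − 1 − 1 = 3.

3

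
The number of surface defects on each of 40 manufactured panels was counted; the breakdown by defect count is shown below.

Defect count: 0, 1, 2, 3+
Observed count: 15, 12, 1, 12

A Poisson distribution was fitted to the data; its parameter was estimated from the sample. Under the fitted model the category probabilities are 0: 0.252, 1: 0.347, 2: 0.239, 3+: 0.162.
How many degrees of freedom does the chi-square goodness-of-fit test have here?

2

There are k = 4 categories and 1 parameter estimated from the data, so df = 4 − 1 − 1 = 2.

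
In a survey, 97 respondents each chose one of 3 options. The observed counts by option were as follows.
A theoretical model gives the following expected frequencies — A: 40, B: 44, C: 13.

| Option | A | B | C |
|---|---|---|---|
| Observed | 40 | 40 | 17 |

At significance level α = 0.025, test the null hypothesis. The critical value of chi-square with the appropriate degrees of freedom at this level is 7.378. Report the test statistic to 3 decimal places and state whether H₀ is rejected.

A: (40 − 40)²/40 = 0/40 = 0.0000
B: (40 − 44)²/44 = 16/44 = 0.3636
C: (17 − 13)²/13 = 16/13 = 1.2308
Sum = 1.594
df = 2. Since 1.594 < 7.378, we do not reject H₀.

1.594; do not reject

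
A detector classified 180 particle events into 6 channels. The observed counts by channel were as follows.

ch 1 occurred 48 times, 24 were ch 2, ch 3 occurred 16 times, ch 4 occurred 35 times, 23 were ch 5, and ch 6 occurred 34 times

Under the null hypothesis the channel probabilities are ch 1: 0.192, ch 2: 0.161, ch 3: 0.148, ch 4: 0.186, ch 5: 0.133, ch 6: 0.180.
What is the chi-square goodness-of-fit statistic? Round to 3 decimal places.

10.517

Expected counts E_i = n·p_i: 180×0.192 = 34.56, 180×0.161 = 28.98, 180×0.148 = 26.64, 180×0.186 = 33.48, 180×0.133 = 23.94, 180×0.180 = 32.4.
χ² = (48−34.56)²/34.56 + (24−28.98)²/28.98 + (16−26.64)²/26.64 + (35−33.48)²/33.48 + (23−23.94)²/23.94 + (34−32.4)²/32.4
   = 5.2267 + 0.8558 + 4.2496 + 0.0690 + 0.0369 + 0.0790
Sum = 10.517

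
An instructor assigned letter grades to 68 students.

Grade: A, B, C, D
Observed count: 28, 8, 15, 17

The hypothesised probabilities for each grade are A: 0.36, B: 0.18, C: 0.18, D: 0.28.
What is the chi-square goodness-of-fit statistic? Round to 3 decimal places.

2.816

Expected counts E_i = n·p_i: 68×0.36 = 24.48, 68×0.18 = 12.24, 68×0.18 = 12.24, 68×0.28 = 19.04.
χ² = (28−24.48)²/24.48 + (8−12.24)²/12.24 + (15−12.24)²/12.24 + (17−19.04)²/19.04
   = 0.5061 + 1.4688 + 0.6224 + 0.2186
Sum = 2.816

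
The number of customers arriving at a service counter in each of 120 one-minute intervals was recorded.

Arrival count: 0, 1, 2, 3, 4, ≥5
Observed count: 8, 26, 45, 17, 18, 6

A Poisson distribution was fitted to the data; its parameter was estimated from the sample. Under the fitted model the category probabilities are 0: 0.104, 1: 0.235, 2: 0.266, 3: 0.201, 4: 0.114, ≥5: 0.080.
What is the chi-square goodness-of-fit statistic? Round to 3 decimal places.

11.956

Expected counts E_i = n·p_i: 120×0.104 = 12.48, 120×0.235 = 28.2, 120×0.266 = 31.92, 120×0.201 = 24.12, 120×0.114 = 13.68, 120×0.080 = 9.6.
χ² = (8−12.48)²/12.48 + (26−28.2)²/28.2 + (45−31.92)²/31.92 + (17−24.12)²/24.12 + (18−13.68)²/13.68 + (6−9.6)²/9.6
   = 1.6082 + 0.1716 + 5.3598 + 2.1018 + 1.3642 + 1.3500
Sum = 11.956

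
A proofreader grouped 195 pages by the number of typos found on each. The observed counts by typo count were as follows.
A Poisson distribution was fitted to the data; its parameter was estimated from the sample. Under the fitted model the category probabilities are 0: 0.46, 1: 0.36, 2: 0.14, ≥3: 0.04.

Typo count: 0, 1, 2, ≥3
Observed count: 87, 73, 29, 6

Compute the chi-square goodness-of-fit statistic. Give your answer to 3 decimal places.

0.714

Expected counts E_i = n·p_i: 195×0.46 = 89.7, 195×0.36 = 70.2, 195×0.14 = 27.3, 195×0.04 = 7.8.
0: (87 − 89.7)²/89.7 = 7.29/89.7 = 0.0813
1: (73 − 70.2)²/70.2 = 7.84/70.2 = 0.1117
2: (29 − 27.3)²/27.3 = 2.89/27.3 = 0.1059
≥3: (6 − 7.8)²/7.8 = 3.24/7.8 = 0.4154
Sum = 0.714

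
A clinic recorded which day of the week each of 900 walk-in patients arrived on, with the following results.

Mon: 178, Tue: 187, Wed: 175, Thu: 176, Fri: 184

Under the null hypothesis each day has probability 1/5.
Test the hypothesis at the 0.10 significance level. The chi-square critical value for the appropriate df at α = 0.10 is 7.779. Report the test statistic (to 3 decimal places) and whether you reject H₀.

Under H₀ each category has probability 1/5, so each expected count is 900/5 = 180.
Mon: (178 − 180)²/180 = 4/180 = 0.0222
Tue: (187 − 180)²/180 = 49/180 = 0.2722
Wed: (175 − 180)²/180 = 25/180 = 0.1389
Thu: (176 − 180)²/180 = 16/180 = 0.0889
Fri: (184 − 180)²/180 = 16/180 = 0.0889
Sum = 0.611
df = 4. Since 0.611 < 7.779, we do not reject H₀.

0.611; do not reject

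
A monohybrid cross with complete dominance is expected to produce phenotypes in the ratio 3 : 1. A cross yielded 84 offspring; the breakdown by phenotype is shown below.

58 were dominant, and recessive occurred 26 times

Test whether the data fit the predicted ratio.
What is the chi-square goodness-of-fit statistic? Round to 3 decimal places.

Ratio total = 4. Expected counts: 84×3/4 = 63, 84×1/4 = 21.
dominant: (58 − 63)²/63 = 25/63 = 0.3968
recessive: (26 − 21)²/21 = 25/21 = 1.1905
Sum = 1.587

1.587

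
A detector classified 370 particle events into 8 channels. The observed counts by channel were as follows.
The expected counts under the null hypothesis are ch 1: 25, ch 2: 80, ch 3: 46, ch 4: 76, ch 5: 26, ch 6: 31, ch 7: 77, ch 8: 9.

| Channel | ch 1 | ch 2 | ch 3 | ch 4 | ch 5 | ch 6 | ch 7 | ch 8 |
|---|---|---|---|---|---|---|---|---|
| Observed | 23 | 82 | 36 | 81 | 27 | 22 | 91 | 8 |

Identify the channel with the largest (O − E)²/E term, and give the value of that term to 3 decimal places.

χ² = (23−25)²/25 + (82−80)²/80 + (36−46)²/46 + (81−76)²/76 + (27−26)²/26 + (22−31)²/31 + (91−77)²/77 + (8−9)²/9
   = 0.1600 + 0.0500 + 2.1739 + 0.3289 + 0.0385 + 2.6129 + 2.5455 + 0.1111
The largest term is for ch 6: 2.613.

ch 6, 2.613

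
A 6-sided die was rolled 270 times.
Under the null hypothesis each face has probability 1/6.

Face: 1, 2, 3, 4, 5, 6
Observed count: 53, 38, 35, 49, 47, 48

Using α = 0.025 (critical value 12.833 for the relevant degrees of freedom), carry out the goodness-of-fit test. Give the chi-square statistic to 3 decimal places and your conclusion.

Expected count for each of the 6 categories: 270/6 = 45.
cat         O        E   (O−E)²/E
1          53       45     1.4222
2          38       45     1.0889
3          35       45     2.2222
4          49       45     0.3556
5          47       45     0.0889
6          48       45     0.2000
Sum = 5.378
df = 5. Since 5.378 < 12.833, we do not reject H₀.

5.378; do not reject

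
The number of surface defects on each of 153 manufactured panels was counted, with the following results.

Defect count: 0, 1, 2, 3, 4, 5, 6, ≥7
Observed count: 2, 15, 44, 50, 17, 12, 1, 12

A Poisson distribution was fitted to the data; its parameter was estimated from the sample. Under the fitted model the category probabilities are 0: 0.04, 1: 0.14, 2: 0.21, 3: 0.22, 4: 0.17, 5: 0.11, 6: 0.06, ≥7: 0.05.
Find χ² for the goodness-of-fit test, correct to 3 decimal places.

Expected counts E_i = n·p_i: 153×0.04 = 6.12, 153×0.14 = 21.42, 153×0.21 = 32.13, 153×0.22 = 33.66, 153×0.17 = 26.01, 153×0.11 = 16.83, 153×0.06 = 9.18, 153×0.05 = 7.65.
χ² = (2−6.12)²/6.12 + (15−21.42)²/21.42 + (44−32.13)²/32.13 + (50−33.66)²/33.66 + (17−26.01)²/26.01 + (12−16.83)²/16.83 + (1−9.18)²/9.18 + (12−7.65)²/7.65
   = 2.7736 + 1.9242 + 4.3852 + 7.9321 + 3.1211 + 1.3861 + 7.2889 + 2.4735
Sum = 31.285

31.285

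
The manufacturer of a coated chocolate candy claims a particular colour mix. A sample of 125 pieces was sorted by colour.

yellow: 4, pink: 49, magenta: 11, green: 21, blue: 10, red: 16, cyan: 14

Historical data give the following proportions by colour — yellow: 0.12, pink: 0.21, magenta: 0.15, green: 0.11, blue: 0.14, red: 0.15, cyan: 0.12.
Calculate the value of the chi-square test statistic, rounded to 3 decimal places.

Expected counts E_i = n·p_i: 125×0.12 = 15, 125×0.21 = 26.25, 125×0.15 = 18.75, 125×0.11 = 13.75, 125×0.14 = 17.5, 125×0.15 = 18.75, 125×0.12 = 15.
χ² = (4−15)²/15 + (49−26.25)²/26.25 + (11−18.75)²/18.75 + (21−13.75)²/13.75 + (10−17.5)²/17.5 + (16−18.75)²/18.75 + (14−15)²/15
   = 8.0667 + 19.7167 + 3.2033 + 3.8227 + 3.2143 + 0.4033 + 0.0667
Sum = 38.494

38.494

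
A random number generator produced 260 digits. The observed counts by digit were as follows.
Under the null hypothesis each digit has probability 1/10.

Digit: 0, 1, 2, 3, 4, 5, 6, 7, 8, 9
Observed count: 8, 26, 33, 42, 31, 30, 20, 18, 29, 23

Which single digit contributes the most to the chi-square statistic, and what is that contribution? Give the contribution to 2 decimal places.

Expected count for each of the 10 categories: 260/10 = 26.
0: (8 − 26)²/26 = 324/26 = 12.462
1: (26 − 26)²/26 = 0/26 = 0.000
2: (33 − 26)²/26 = 49/26 = 1.885
3: (42 − 26)²/26 = 256/26 = 9.846
4: (31 − 26)²/26 = 25/26 = 0.962
5: (30 − 26)²/26 = 16/26 = 0.615
6: (20 − 26)²/26 = 36/26 = 1.385
7: (18 − 26)²/26 = 64/26 = 2.462
8: (29 − 26)²/26 = 9/26 = 0.346
9: (23 − 26)²/26 = 9/26 = 0.346
The largest term is for 0: 12.46.

0, 12.46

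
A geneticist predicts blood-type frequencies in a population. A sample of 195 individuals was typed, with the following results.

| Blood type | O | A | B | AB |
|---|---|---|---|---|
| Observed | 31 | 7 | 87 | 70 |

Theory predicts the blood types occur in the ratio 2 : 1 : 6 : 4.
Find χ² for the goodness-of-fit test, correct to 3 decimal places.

6.067

Ratio total = 13. Expected counts: 195×2/13 = 30, 195×1/13 = 15, 195×6/13 = 90, 195×4/13 = 60.
χ² = (31−30)²/30 + (7−15)²/15 + (87−90)²/90 + (70−60)²/60
   = 0.0333 + 4.2667 + 0.1000 + 1.6667
Sum = 6.067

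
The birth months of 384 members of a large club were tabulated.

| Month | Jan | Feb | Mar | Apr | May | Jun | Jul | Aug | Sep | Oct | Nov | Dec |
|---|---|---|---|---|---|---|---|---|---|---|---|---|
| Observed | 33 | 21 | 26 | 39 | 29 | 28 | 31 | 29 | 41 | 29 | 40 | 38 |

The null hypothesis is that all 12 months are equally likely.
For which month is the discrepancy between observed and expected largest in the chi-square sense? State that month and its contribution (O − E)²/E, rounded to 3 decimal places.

Feb, 3.781

Expected count for each of the 12 categories: 384/12 = 32.
χ² = (33−32)²/32 + (21−32)²/32 + (26−32)²/32 + (39−32)²/32 + (29−32)²/32 + (28−32)²/32 + (31−32)²/32 + (29−32)²/32 + (41−32)²/32 + (29−32)²/32 + (40−32)²/32 + (38−32)²/32
   = 0.0313 + 3.7813 + 1.1250 + 1.5313 + 0.2813 + 0.5000 + 0.0313 + 0.2813 + 2.5313 + 0.2813 + 2.0000 + 1.1250
The largest term is for Feb: 3.781.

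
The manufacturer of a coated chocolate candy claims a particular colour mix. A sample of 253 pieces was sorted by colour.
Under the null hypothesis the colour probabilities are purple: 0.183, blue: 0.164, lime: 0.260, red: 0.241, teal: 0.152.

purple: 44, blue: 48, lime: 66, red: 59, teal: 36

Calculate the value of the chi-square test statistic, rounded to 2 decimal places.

1.36

Expected counts E_i = n·p_i: 253×0.183 = 46.299, 253×0.164 = 41.492, 253×0.260 = 65.78, 253×0.241 = 60.973, 253×0.152 = 38.456.
purple: (44 − 46.299)²/46.299 = 5.285401/46.299 = 0.114
blue: (48 − 41.492)²/41.492 = 42.354064/41.492 = 1.021
lime: (66 − 65.78)²/65.78 = 0.0484/65.78 = 0.001
red: (59 − 60.973)²/60.973 = 3.892729/60.973 = 0.064
teal: (36 − 38.456)²/38.456 = 6.031936/38.456 = 0.157
Sum = 1.36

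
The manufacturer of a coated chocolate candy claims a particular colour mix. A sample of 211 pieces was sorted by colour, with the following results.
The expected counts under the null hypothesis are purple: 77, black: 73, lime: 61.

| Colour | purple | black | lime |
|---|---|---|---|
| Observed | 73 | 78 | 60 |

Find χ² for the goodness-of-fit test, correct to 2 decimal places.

0.57

cat         O        E   (O−E)²/E
purple     73       77      0.208
black      78       73      0.342
lime       60       61      0.016
Sum = 0.57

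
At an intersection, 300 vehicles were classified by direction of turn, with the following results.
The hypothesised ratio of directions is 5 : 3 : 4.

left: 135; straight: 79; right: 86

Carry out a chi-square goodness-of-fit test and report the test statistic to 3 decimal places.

Ratio total = 12. Expected counts: 300×5/12 = 125, 300×3/12 = 75, 300×4/12 = 100.
cat           O        E   (O−E)²/E
left        135      125     0.8000
straight     79       75     0.2133
right        86      100     1.9600
Sum = 2.973

2.973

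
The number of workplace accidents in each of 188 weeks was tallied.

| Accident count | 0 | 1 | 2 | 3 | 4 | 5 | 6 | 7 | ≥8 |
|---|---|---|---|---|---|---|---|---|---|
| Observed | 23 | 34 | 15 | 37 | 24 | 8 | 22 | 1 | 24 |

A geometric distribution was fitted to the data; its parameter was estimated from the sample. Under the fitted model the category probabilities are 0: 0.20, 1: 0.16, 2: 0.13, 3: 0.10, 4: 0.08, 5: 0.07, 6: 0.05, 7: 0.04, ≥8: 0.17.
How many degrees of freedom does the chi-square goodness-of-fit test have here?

There are k = 9 categories and 1 parameter estimated from the data, so df = 9 − 1 − 1 = 7.

7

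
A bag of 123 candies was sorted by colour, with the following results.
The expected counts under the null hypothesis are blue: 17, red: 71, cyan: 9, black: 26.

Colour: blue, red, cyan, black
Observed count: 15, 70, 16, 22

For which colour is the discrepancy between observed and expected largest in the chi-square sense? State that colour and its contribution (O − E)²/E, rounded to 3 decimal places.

cyan, 5.444

χ² = (15−17)²/17 + (70−71)²/71 + (16−9)²/9 + (22−26)²/26
   = 0.2353 + 0.0141 + 5.4444 + 0.6154
The largest term is for cyan: 5.444.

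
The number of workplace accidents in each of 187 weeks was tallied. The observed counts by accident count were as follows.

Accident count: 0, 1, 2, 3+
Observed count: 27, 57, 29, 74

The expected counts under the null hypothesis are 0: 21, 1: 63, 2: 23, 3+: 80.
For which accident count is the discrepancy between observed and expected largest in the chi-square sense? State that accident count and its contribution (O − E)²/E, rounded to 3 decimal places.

0, 1.714

cat         O        E   (O−E)²/E
0          27       21     1.7143
1          57       63     0.5714
2          29       23     1.5652
3+         74       80     0.4500
The largest term is for 0: 1.714.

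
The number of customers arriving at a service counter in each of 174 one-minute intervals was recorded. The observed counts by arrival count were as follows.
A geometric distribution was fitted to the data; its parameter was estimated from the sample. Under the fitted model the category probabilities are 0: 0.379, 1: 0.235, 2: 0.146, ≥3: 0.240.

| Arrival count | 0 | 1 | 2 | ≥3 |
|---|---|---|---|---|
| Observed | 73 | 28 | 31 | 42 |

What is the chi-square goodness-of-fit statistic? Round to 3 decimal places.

6.052

Expected counts E_i = n·p_i: 174×0.379 = 65.946, 174×0.235 = 40.89, 174×0.146 = 25.404, 174×0.240 = 41.76.
χ² = (73−65.946)²/65.946 + (28−40.89)²/40.89 + (31−25.404)²/25.404 + (42−41.76)²/41.76
   = 0.7545 + 4.0634 + 1.2327 + 0.0014
Sum = 6.052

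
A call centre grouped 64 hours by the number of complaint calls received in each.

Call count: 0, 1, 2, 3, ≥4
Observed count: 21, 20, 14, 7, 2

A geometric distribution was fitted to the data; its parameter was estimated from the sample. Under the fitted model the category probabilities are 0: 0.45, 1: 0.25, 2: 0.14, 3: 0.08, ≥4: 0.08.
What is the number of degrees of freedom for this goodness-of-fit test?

There are k = 5 categories and 1 parameter estimated from the data, so df = 5 − 1 − 1 = 3.

3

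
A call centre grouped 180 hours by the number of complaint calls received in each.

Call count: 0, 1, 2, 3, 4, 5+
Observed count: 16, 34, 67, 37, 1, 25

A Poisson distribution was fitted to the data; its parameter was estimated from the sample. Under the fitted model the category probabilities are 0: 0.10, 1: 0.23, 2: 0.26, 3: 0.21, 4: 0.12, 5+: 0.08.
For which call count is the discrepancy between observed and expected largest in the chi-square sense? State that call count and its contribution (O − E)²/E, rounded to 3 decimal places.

Expected counts E_i = n·p_i: 180×0.10 = 18, 180×0.23 = 41.4, 180×0.26 = 46.8, 180×0.21 = 37.8, 180×0.12 = 21.6, 180×0.08 = 14.4.
χ² = (16−18)²/18 + (34−41.4)²/41.4 + (67−46.8)²/46.8 + (37−37.8)²/37.8 + (1−21.6)²/21.6 + (25−14.4)²/14.4
   = 0.2222 + 1.3227 + 8.7188 + 0.0169 + 19.6463 + 7.8028
The largest term is for 4: 19.646.

4, 19.646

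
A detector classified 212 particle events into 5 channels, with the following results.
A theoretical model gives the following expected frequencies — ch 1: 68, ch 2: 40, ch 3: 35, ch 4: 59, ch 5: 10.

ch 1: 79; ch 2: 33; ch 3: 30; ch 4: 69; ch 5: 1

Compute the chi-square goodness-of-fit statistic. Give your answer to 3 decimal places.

χ² = (79−68)²/68 + (33−40)²/40 + (30−35)²/35 + (69−59)²/59 + (1−10)²/10
   = 1.7794 + 1.2250 + 0.7143 + 1.6949 + 8.1000
Sum = 13.514

13.514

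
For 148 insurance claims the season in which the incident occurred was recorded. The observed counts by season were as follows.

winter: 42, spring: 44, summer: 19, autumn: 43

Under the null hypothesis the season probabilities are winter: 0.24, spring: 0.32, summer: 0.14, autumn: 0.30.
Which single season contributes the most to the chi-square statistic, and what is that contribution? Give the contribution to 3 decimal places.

Expected counts E_i = n·p_i: 148×0.24 = 35.52, 148×0.32 = 47.36, 148×0.14 = 20.72, 148×0.30 = 44.4.
winter: (42 − 35.52)²/35.52 = 41.9904/35.52 = 1.1822
spring: (44 − 47.36)²/47.36 = 11.2896/47.36 = 0.2384
summer: (19 − 20.72)²/20.72 = 2.9584/20.72 = 0.1428
autumn: (43 − 44.4)²/44.4 = 1.96/44.4 = 0.0441
The largest term is for winter: 1.182.

winter, 1.182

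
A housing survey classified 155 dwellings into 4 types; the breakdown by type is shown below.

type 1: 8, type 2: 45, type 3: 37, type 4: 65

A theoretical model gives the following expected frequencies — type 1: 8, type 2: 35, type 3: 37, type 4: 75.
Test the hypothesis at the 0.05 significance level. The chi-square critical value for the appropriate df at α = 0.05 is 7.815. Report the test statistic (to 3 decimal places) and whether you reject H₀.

type 1: (8 − 8)²/8 = 0/8 = 0.0000
type 2: (45 − 35)²/35 = 100/35 = 2.8571
type 3: (37 − 37)²/37 = 0/37 = 0.0000
type 4: (65 − 75)²/75 = 100/75 = 1.3333
Sum = 4.190
df = 3. Since 4.190 < 7.815, we do not reject H₀.

4.190; do not reject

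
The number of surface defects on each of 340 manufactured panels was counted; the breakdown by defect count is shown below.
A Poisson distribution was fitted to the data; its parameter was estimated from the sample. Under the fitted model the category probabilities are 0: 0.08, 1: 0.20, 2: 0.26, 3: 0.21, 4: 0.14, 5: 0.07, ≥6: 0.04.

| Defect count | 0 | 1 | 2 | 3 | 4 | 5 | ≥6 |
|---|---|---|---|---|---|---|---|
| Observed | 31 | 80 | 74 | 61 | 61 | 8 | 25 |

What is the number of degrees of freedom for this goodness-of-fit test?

There are k = 7 categories and 1 parameter estimated from the data, so df = 7 − 1 − 1 = 5.

5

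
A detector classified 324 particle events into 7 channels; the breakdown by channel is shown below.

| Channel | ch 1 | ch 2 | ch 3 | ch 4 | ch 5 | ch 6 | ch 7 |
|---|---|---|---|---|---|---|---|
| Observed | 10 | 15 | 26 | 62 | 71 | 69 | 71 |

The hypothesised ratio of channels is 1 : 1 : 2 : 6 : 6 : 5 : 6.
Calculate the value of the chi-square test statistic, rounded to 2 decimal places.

4.02

Ratio total = 27. Expected counts: 324×1/27 = 12, 324×1/27 = 12, 324×2/27 = 24, 324×6/27 = 72, 324×6/27 = 72, 324×5/27 = 60, 324×6/27 = 72.
ch 1: (10 − 12)²/12 = 4/12 = 0.333
ch 2: (15 − 12)²/12 = 9/12 = 0.750
ch 3: (26 − 24)²/24 = 4/24 = 0.167
ch 4: (62 − 72)²/72 = 100/72 = 1.389
ch 5: (71 − 72)²/72 = 1/72 = 0.014
ch 6: (69 − 60)²/60 = 81/60 = 1.350
ch 7: (71 − 72)²/72 = 1/72 = 0.014
Sum = 4.02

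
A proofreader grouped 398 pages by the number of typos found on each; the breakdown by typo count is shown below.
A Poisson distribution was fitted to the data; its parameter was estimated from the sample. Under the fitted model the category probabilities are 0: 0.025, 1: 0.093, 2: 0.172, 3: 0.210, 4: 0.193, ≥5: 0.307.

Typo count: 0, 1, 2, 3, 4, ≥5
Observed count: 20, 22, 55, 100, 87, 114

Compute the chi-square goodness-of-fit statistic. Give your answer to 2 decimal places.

24.01

Expected counts E_i = n·p_i: 398×0.025 = 9.95, 398×0.093 = 37.014, 398×0.172 = 68.456, 398×0.210 = 83.58, 398×0.193 = 76.814, 398×0.307 = 122.186.
χ² = (20−9.95)²/9.95 + (22−37.014)²/37.014 + (55−68.456)²/68.456 + (100−83.58)²/83.58 + (87−76.814)²/76.814 + (114−122.186)²/122.186
   = 10.151 + 6.090 + 2.645 + 3.226 + 1.351 + 0.548
Sum = 24.01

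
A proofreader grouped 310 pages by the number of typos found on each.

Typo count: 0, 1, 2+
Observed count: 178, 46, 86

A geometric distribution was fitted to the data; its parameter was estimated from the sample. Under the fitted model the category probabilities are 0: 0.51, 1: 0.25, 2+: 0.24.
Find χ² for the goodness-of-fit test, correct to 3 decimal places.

17.117

Expected counts E_i = n·p_i: 310×0.51 = 158.1, 310×0.25 = 77.5, 310×0.24 = 74.4.
cat         O        E   (O−E)²/E
0         178    158.1     2.5048
1          46     77.5    12.8032
2+         86     74.4     1.8086
Sum = 17.117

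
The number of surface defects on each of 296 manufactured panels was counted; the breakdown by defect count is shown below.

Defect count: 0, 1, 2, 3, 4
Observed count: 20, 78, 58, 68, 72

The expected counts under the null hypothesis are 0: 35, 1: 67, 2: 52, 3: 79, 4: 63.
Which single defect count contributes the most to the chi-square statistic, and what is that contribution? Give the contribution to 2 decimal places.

cat         O        E   (O−E)²/E
0          20       35      6.429
1          78       67      1.806
2          58       52      0.692
3          68       79      1.532
4          72       63      1.286
The largest term is for 0: 6.43.

0, 6.43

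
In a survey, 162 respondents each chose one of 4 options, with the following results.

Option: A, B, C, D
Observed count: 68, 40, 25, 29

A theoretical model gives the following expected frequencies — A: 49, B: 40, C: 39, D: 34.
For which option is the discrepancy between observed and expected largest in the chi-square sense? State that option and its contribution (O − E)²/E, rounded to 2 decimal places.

χ² = (68−49)²/49 + (40−40)²/40 + (25−39)²/39 + (29−34)²/34
   = 7.367 + 0.000 + 5.026 + 0.735
The largest term is for A: 7.37.

A, 7.37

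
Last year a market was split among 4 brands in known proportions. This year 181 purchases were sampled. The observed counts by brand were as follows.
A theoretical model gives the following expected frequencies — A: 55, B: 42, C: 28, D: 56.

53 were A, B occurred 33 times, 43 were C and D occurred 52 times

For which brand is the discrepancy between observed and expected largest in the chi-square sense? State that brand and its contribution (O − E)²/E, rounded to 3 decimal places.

C, 8.036

χ² = (53−55)²/55 + (33−42)²/42 + (43−28)²/28 + (52−56)²/56
   = 0.0727 + 1.9286 + 8.0357 + 0.2857
The largest term is for C: 8.036.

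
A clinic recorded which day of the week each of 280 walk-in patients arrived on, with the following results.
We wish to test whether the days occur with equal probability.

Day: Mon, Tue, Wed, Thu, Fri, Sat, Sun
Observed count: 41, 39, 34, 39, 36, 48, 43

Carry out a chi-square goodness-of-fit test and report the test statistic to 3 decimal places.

3.200

Under H₀ each category has probability 1/7, so each expected count is 280/7 = 40.
χ² = (41−40)²/40 + (39−40)²/40 + (34−40)²/40 + (39−40)²/40 + (36−40)²/40 + (48−40)²/40 + (43−40)²/40
   = 0.0250 + 0.0250 + 0.9000 + 0.0250 + 0.4000 + 1.6000 + 0.2250
Sum = 3.200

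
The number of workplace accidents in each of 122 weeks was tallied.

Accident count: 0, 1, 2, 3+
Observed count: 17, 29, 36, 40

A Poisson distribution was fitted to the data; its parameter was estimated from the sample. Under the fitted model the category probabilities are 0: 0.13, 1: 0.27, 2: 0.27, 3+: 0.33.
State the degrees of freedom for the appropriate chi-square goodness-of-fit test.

There are k = 4 categories and 1 parameter estimated from the data, so df = 4 − 1 − 1 = 2.

2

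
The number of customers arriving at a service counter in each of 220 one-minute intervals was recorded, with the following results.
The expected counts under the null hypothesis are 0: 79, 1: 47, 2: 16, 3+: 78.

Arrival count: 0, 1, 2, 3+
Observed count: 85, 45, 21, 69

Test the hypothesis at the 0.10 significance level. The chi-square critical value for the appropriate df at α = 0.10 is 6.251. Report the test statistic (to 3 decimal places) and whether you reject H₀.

3.142; do not reject

0: (85 − 79)²/79 = 36/79 = 0.4557
1: (45 − 47)²/47 = 4/47 = 0.0851
2: (21 − 16)²/16 = 25/16 = 1.5625
3+: (69 − 78)²/78 = 81/78 = 1.0385
Sum = 3.142
df = 3. Since 3.142 < 6.251, we do not reject H₀.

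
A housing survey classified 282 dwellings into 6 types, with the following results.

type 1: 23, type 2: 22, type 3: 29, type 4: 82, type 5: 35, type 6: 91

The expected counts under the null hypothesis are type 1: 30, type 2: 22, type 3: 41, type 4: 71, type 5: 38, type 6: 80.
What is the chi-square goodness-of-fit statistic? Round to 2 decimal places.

type 1: (23 − 30)²/30 = 49/30 = 1.633
type 2: (22 − 22)²/22 = 0/22 = 0.000
type 3: (29 − 41)²/41 = 144/41 = 3.512
type 4: (82 − 71)²/71 = 121/71 = 1.704
type 5: (35 − 38)²/38 = 9/38 = 0.237
type 6: (91 − 80)²/80 = 121/80 = 1.513
Sum = 8.60

8.60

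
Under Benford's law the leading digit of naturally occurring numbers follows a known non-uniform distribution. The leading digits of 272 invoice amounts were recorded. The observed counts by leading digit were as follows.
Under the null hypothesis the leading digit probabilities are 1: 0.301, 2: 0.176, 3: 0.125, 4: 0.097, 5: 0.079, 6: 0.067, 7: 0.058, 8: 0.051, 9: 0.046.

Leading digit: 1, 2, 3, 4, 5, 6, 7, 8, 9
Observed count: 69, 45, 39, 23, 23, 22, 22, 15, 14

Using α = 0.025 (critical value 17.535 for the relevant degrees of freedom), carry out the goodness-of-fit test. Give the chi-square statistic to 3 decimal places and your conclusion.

6.978; do not reject

Expected counts E_i = n·p_i: 272×0.301 = 81.872, 272×0.176 = 47.872, 272×0.125 = 34, 272×0.097 = 26.384, 272×0.079 = 21.488, 272×0.067 = 18.224, 272×0.058 = 15.776, 272×0.051 = 13.872, 272×0.046 = 12.512.
1: (69 − 81.872)²/81.872 = 165.688384/81.872 = 2.0237
2: (45 − 47.872)²/47.872 = 8.248384/47.872 = 0.1723
3: (39 − 34)²/34 = 25/34 = 0.7353
4: (23 − 26.384)²/26.384 = 11.451456/26.384 = 0.4340
5: (23 − 21.488)²/21.488 = 2.286144/21.488 = 0.1064
6: (22 − 18.224)²/18.224 = 14.258176/18.224 = 0.7824
7: (22 − 15.776)²/15.776 = 38.738176/15.776 = 2.4555
8: (15 − 13.872)²/13.872 = 1.272384/13.872 = 0.0917
9: (14 − 12.512)²/12.512 = 2.214144/12.512 = 0.1770
Sum = 6.978
df = 8. Since 6.978 < 17.535, we do not reject H₀.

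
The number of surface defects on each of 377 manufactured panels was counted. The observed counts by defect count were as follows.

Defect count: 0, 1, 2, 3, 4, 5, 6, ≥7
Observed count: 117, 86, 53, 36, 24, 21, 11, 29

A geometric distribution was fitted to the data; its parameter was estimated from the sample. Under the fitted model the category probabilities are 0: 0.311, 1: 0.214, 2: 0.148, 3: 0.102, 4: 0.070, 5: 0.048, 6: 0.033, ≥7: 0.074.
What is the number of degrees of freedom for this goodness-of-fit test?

6

There are k = 8 categories and 1 parameter estimated from the data, so df = 8 − 1 − 1 = 6.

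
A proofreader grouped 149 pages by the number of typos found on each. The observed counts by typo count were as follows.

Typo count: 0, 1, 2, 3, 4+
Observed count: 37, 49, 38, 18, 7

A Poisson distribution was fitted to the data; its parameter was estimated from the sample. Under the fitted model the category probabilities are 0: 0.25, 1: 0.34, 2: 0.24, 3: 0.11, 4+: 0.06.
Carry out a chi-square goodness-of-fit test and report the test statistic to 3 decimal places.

Expected counts E_i = n·p_i: 149×0.25 = 37.25, 149×0.34 = 50.66, 149×0.24 = 35.76, 149×0.11 = 16.39, 149×0.06 = 8.94.
cat         O        E   (O−E)²/E
0          37    37.25     0.0017
1          49    50.66     0.0544
2          38    35.76     0.1403
3          18    16.39     0.1582
4+          7     8.94     0.4210
Sum = 0.776

0.776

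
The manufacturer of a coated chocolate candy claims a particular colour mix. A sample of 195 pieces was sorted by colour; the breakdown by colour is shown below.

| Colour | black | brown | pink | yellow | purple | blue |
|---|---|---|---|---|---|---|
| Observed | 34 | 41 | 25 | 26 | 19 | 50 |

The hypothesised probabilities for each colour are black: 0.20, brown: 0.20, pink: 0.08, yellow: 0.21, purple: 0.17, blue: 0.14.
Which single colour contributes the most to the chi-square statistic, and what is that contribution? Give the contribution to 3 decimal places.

blue, 18.875

Expected counts E_i = n·p_i: 195×0.20 = 39, 195×0.20 = 39, 195×0.08 = 15.6, 195×0.21 = 40.95, 195×0.17 = 33.15, 195×0.14 = 27.3.
χ² = (34−39)²/39 + (41−39)²/39 + (25−15.6)²/15.6 + (26−40.95)²/40.95 + (19−33.15)²/33.15 + (50−27.3)²/27.3
   = 0.6410 + 0.1026 + 5.6641 + 5.4579 + 6.0399 + 18.8751
The largest term is for blue: 18.875.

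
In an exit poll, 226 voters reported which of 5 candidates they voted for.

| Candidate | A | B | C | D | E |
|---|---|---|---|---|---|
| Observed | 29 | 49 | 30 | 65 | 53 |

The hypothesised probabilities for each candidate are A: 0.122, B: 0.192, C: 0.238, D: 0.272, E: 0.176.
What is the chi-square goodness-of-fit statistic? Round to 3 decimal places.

15.918

Expected counts E_i = n·p_i: 226×0.122 = 27.572, 226×0.192 = 43.392, 226×0.238 = 53.788, 226×0.272 = 61.472, 226×0.176 = 39.776.
cat         O        E   (O−E)²/E
A          29   27.572     0.0740
B          49   43.392     0.7248
C          30   53.788    10.5204
D          65   61.472     0.2025
E          53   39.776     4.3965
Sum = 15.918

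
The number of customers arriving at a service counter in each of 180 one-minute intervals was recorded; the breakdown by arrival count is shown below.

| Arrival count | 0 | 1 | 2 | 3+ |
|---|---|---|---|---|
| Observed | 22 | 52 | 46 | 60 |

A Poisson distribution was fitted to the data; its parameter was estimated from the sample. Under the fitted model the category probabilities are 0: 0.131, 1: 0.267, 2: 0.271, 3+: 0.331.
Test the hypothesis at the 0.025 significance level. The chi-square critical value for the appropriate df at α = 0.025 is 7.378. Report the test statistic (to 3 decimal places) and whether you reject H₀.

Expected counts E_i = n·p_i: 180×0.131 = 23.58, 180×0.267 = 48.06, 180×0.271 = 48.78, 180×0.331 = 59.58.
0: (22 − 23.58)²/23.58 = 2.4964/23.58 = 0.1059
1: (52 − 48.06)²/48.06 = 15.5236/48.06 = 0.3230
2: (46 − 48.78)²/48.78 = 7.7284/48.78 = 0.1584
3+: (60 − 59.58)²/59.58 = 0.1764/59.58 = 0.0030
Sum = 0.590
df = 2. Since 0.590 < 7.378, we do not reject H₀.

0.590; do not reject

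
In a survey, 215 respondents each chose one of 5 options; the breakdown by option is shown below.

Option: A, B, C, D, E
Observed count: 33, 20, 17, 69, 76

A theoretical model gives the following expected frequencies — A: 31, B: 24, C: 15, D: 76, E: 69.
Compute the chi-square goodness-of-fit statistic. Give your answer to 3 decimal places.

2.417

χ² = (33−31)²/31 + (20−24)²/24 + (17−15)²/15 + (69−76)²/76 + (76−69)²/69
   = 0.1290 + 0.6667 + 0.2667 + 0.6447 + 0.7101
Sum = 2.417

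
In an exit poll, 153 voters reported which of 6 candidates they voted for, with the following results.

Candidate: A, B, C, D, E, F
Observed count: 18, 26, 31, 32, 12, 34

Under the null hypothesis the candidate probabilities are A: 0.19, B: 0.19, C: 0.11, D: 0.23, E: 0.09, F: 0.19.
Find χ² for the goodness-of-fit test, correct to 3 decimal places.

17.823

Expected counts E_i = n·p_i: 153×0.19 = 29.07, 153×0.19 = 29.07, 153×0.11 = 16.83, 153×0.23 = 35.19, 153×0.09 = 13.77, 153×0.19 = 29.07.
A: (18 − 29.07)²/29.07 = 122.5449/29.07 = 4.2155
B: (26 − 29.07)²/29.07 = 9.4249/29.07 = 0.3242
C: (31 − 16.83)²/16.83 = 200.7889/16.83 = 11.9304
D: (32 − 35.19)²/35.19 = 10.1761/35.19 = 0.2892
E: (12 − 13.77)²/13.77 = 3.1329/13.77 = 0.2275
F: (34 − 29.07)²/29.07 = 24.3049/29.07 = 0.8361
Sum = 17.823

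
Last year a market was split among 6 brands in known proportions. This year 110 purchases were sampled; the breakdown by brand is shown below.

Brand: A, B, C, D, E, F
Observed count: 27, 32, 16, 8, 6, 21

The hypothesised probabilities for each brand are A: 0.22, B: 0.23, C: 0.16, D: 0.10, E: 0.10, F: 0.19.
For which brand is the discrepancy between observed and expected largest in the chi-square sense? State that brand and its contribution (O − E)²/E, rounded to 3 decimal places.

Expected counts E_i = n·p_i: 110×0.22 = 24.2, 110×0.23 = 25.3, 110×0.16 = 17.6, 110×0.10 = 11, 110×0.10 = 11, 110×0.19 = 20.9.
A: (27 − 24.2)²/24.2 = 7.84/24.2 = 0.3240
B: (32 − 25.3)²/25.3 = 44.89/25.3 = 1.7743
C: (16 − 17.6)²/17.6 = 2.56/17.6 = 0.1455
D: (8 − 11)²/11 = 9/11 = 0.8182
E: (6 − 11)²/11 = 25/11 = 2.2727
F: (21 − 20.9)²/20.9 = 0.01/20.9 = 0.0005
The largest term is for E: 2.273.

E, 2.273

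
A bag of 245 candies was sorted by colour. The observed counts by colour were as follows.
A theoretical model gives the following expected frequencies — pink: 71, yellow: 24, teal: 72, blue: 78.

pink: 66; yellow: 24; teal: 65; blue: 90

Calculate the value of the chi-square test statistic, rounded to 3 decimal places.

χ² = (66−71)²/71 + (24−24)²/24 + (65−72)²/72 + (90−78)²/78
   = 0.3521 + 0.0000 + 0.6806 + 1.8462
Sum = 2.879

2.879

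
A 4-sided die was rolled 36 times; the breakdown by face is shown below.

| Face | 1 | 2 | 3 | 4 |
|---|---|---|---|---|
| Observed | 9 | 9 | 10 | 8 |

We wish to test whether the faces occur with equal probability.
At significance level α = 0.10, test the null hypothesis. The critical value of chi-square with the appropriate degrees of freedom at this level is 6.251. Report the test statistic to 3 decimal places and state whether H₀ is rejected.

Under H₀ each category has probability 1/4, so each expected count is 36/4 = 9.
1: (9 − 9)²/9 = 0/9 = 0.0000
2: (9 − 9)²/9 = 0/9 = 0.0000
3: (10 − 9)²/9 = 1/9 = 0.1111
4: (8 − 9)²/9 = 1/9 = 0.1111
Sum = 0.222
df = 3. Since 0.222 < 6.251, we do not reject H₀.

0.222; do not reject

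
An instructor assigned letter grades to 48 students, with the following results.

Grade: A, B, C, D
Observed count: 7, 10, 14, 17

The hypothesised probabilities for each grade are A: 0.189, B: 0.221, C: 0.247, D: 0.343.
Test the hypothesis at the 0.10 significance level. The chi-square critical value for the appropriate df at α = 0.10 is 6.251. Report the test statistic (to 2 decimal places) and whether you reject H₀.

0.91; do not reject

Expected counts E_i = n·p_i: 48×0.189 = 9.072, 48×0.221 = 10.608, 48×0.247 = 11.856, 48×0.343 = 16.464.
cat         O        E   (O−E)²/E
A           7    9.072      0.473
B          10   10.608      0.035
C          14   11.856      0.388
D          17   16.464      0.017
Sum = 0.91
df = 3. Since 0.91 < 6.251, we do not reject H₀.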